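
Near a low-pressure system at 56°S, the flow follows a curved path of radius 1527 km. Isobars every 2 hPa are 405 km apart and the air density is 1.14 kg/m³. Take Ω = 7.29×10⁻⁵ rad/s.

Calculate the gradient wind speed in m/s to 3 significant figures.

3.52 m/s

Coriolis parameter at 56°S:
f = 2Ω sin φ = 2 × 7.29×10⁻⁵ × sin 56° = 1.21×10⁻⁴ s⁻¹
Pressure gradient: |∂P/∂n| = 200 Pa / 405000 m = 4.94×10⁻⁴ Pa/m
Geostrophic speed: V_g = |∂P/∂n|/(fρ) = 4.94×10⁻⁴/(1.21×10⁻⁴ × 1.14) = 3.58 m/s
Around a low, centrifugal force acts outward with Coriolis, so pressure-gradient force balances both:
(1/ρ)|∂P/∂n| = fV + V²/R  →  V² + fR·V − fR·V_g = 0
With fR = 1.21×10⁻⁴ × 1527×10³ m = 185 m/s:
V = [−fR + √((fR)² + 4 fR V_g)]/2 = [−185 + √(185² + 4×185×3.58)]/2 = 3.52 m/s
Subgeostrophic (V < V_g = 3.58 m/s), as expected around a low.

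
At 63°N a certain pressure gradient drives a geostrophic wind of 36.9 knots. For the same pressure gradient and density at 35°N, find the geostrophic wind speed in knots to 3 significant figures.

57.3 knots

With the same pressure gradient and density, V_g ∝ 1/f ∝ 1/sin φ.
V₂ = V₁ · sin φ₁ / sin φ₂ = 36.9 × sin 63° / sin 35°
V₂ = 36.9 × 0.8910/0.5736 = 57.3 knots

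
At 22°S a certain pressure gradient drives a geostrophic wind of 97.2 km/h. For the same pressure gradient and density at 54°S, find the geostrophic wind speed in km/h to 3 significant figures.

45.0 km/h

With the same pressure gradient and density, V_g ∝ 1/f ∝ 1/sin φ.
V₂ = V₁ · sin φ₁ / sin φ₂ = 97.2 × sin 22° / sin 54°
V₂ = 97.2 × 0.3746/0.8090 = 45.0 km/h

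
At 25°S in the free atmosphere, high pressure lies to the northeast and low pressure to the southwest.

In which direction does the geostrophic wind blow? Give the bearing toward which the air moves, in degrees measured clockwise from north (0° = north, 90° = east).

The pressure-gradient force points toward the southwest (bearing 225°).
Geostrophic balance: in the Southern Hemisphere the Coriolis force deflects motion to the left, so the geostrophic wind blows 90° to the left of the pressure-gradient force (low pressure on the right).
Rotating 225° by 90° counterclockwise gives 135° — the wind blows toward the southeast.

135°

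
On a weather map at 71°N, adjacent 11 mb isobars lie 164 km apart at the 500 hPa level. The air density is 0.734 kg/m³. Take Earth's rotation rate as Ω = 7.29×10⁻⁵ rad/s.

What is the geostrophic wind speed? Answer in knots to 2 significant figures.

130 knots

Coriolis parameter at 71°N:
f = 2Ω sin φ = 2 × 7.29×10⁻⁵ × sin 71° = 1.38×10⁻⁴ s⁻¹
Pressure gradient: |∂P/∂n| = 1100 Pa / 164000 m = 6.71×10⁻³ Pa/m
Geostrophic balance (pressure-gradient force = Coriolis force):
V_g = (1/(fρ)) |∂P/∂n| = 6.71×10⁻³ / (1.38×10⁻⁴ × 0.734) = 66.3 m/s
Converting: 66.3 m/s × 1.944 = 130 knots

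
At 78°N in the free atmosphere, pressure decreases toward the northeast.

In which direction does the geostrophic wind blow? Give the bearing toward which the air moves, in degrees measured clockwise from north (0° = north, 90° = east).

The pressure-gradient force points toward the northeast (bearing 045°).
Geostrophic balance: in the Northern Hemisphere the Coriolis force deflects motion to the right, so the geostrophic wind blows 90° to the right of the pressure-gradient force (low pressure on the left).
Rotating 045° by 90° clockwise gives 135° — the wind blows toward the southeast.

135°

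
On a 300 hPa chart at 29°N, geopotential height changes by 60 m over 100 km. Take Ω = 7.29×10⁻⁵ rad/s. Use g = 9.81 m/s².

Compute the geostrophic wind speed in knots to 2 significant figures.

Coriolis parameter at 29°N:
f = 2Ω sin φ = 2 × 7.29×10⁻⁵ × sin 29° = 7.07×10⁻⁵ s⁻¹
Height gradient: |∂Z/∂n| = 60 m / 100000 m = 6.00×10⁻⁴
On a pressure surface, geostrophic balance gives V_g = (g/f)|∂Z/∂n|:
V_g = 9.81 × 6.00×10⁻⁴ / 7.07×10⁻⁵ = 83.3 m/s
Converting: 83.3 m/s × 1.944 = 160 knots

160 knots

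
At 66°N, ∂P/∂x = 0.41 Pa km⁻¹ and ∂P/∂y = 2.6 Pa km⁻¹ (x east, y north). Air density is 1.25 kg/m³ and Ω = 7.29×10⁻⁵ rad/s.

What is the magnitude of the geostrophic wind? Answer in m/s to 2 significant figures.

Coriolis parameter at 66°N:
f = 2Ω sin φ = 2 × 7.29×10⁻⁵ × sin 66° = 1.33×10⁻⁴ s⁻¹
Component geostrophic relations (x east, y north):
u_g = −(1/(fρ)) ∂P/∂y,  v_g = (1/(fρ)) ∂P/∂x
u_g = −(2.6×10⁻³)/(1.33×10⁻⁴ × 1.25) = −15.6 m/s;  v_g = (0.41×10⁻³)/(1.33×10⁻⁴ × 1.25) = 2.46 m/s
|V_g| = √(u_g² + v_g²) = 15.8 m/s

16 m/s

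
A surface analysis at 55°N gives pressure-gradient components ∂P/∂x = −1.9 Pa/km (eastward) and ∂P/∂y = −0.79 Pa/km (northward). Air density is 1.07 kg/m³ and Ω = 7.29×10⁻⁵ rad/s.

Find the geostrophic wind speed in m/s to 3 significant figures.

Coriolis parameter at 55°N:
f = 2Ω sin φ = 2 × 7.29×10⁻⁵ × sin 55° = 1.19×10⁻⁴ s⁻¹
Component geostrophic relations (x east, y north):
u_g = −(1/(fρ)) ∂P/∂y,  v_g = (1/(fρ)) ∂P/∂x
u_g = −(−0.79×10⁻³)/(1.19×10⁻⁴ × 1.07) = 6.18 m/s;  v_g = (−1.9×10⁻³)/(1.19×10⁻⁴ × 1.07) = −14.9 m/s
|V_g| = √(u_g² + v_g²) = 16.1 m/s

16.1 m/s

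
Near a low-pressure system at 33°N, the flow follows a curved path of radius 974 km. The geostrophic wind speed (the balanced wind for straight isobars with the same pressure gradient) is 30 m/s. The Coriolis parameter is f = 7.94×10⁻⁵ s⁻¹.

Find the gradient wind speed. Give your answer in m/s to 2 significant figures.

Around a low, centrifugal force acts outward with Coriolis, so pressure-gradient force balances both:
(1/ρ)|∂P/∂n| = fV + V²/R  →  V² + fR·V − fR·V_g = 0
With fR = 7.94×10⁻⁵ × 974×10³ m = 77.3 m/s:
V = [−fR + √((fR)² + 4 fR V_g)]/2 = [−77.3 + √(77.3² + 4×77.3×30)]/2 = 23.1 m/s
Subgeostrophic (V < V_g = 30 m/s), as expected around a low.

23 m/s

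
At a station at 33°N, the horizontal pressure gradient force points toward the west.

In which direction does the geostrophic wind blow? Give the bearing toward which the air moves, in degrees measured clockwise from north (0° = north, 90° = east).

The pressure-gradient force points toward the west (bearing 270°).
Geostrophic balance: in the Northern Hemisphere the Coriolis force deflects motion to the right, so the geostrophic wind blows 90° to the right of the pressure-gradient force (low pressure on the left).
Rotating 270° by 90° clockwise gives 000° — the wind blows toward the north.

000°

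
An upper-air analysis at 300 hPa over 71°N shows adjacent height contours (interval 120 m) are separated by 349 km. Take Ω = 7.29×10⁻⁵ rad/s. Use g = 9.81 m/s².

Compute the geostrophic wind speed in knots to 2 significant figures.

48 knots

Coriolis parameter at 71°N:
f = 2Ω sin φ = 2 × 7.29×10⁻⁵ × sin 71° = 1.38×10⁻⁴ s⁻¹
Height gradient: |∂Z/∂n| = 120 m / 349000 m = 3.44×10⁻⁴
On a pressure surface, geostrophic balance gives V_g = (g/f)|∂Z/∂n|:
V_g = 9.81 × 3.44×10⁻⁴ / 1.38×10⁻⁴ = 24.5 m/s
Converting: 24.5 m/s × 1.944 = 48 knots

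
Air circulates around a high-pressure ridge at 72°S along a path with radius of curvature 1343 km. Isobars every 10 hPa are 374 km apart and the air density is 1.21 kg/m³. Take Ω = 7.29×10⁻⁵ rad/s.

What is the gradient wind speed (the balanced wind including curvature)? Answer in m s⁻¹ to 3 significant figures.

Coriolis parameter at 72°S:
f = 2Ω sin φ = 2 × 7.29×10⁻⁵ × sin 72° = 1.39×10⁻⁴ s⁻¹
Pressure gradient: |∂P/∂n| = 1000 Pa / 374000 m = 2.67×10⁻³ Pa/m
Geostrophic speed: V_g = |∂P/∂n|/(fρ) = 2.67×10⁻³/(1.39×10⁻⁴ × 1.21) = 15.9 m/s
Around a high, pressure-gradient force acts outward with centrifugal, so Coriolis balances both:
fV = (1/ρ)|∂P/∂n| + V²/R  →  V² − fR·V + fR·V_g = 0
With fR = 1.39×10⁻⁴ × 1343×10³ m = 186 m/s:
V = [fR − √((fR)² − 4 fR V_g)]/2 = [186 − √(186² − 4×186×15.9)]/2 = 17.6 m/s
Supergeostrophic (V > V_g = 15.9 m/s), as expected around a high.

17.6 m s⁻¹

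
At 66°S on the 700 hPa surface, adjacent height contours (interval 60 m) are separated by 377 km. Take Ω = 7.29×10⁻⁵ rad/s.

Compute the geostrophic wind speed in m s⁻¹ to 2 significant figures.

Coriolis parameter at 66°S:
f = 2Ω sin φ = 2 × 7.29×10⁻⁵ × sin 66° = 1.33×10⁻⁴ s⁻¹
Height gradient: |∂Z/∂n| = 60 m / 377000 m = 1.59×10⁻⁴
On a pressure surface, geostrophic balance gives V_g = (g/f)|∂Z/∂n|:
V_g = 9.81 × 1.59×10⁻⁴ / 1.33×10⁻⁴ = 11.7 m/s

12 m s⁻¹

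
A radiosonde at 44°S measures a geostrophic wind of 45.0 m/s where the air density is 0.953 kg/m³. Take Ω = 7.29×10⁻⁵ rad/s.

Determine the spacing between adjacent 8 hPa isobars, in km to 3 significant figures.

184 km

Coriolis parameter at 44°S:
f = 2Ω sin φ = 2 × 7.29×10⁻⁵ × sin 44° = 1.01×10⁻⁴ s⁻¹
Geostrophic balance rearranged: |∂P/∂n| = f ρ V_g
|∂P/∂n| = 1.01×10⁻⁴ × 0.953 × 45.0 = 4.34×10⁻³ Pa/m
Isobar spacing: Δn = ΔP/|∂P/∂n| = 800 Pa / 4.34×10⁻³ Pa/m = 184186 m ≈ 184 km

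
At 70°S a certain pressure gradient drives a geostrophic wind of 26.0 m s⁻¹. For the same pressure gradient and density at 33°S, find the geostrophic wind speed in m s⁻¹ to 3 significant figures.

With the same pressure gradient and density, V_g ∝ 1/f ∝ 1/sin φ.
V₂ = V₁ · sin φ₁ / sin φ₂ = 26.0 × sin 70° / sin 33°
V₂ = 26.0 × 0.9397/0.5446 = 44.9 m s⁻¹

44.9 m s⁻¹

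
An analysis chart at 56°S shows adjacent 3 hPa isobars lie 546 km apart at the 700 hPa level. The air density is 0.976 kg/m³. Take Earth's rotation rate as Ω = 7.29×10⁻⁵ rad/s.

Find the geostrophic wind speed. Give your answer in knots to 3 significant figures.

Coriolis parameter at 56°S:
f = 2Ω sin φ = 2 × 7.29×10⁻⁵ × sin 56° = 1.21×10⁻⁴ s⁻¹
Pressure gradient: |∂P/∂n| = 300 Pa / 546000 m = 5.49×10⁻⁴ Pa/m
Geostrophic balance (pressure-gradient force = Coriolis force):
V_g = (1/(fρ)) |∂P/∂n| = 5.49×10⁻⁴ / (1.21×10⁻⁴ × 0.976) = 4.66 m/s
Converting: 4.66 m/s × 1.944 = 9.05 knots

9.05 knots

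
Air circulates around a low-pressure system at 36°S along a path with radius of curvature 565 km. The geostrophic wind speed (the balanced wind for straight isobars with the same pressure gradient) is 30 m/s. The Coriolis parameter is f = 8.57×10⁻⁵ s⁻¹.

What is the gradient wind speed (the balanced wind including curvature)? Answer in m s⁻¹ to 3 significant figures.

20.9 m s⁻¹

Around a low, centrifugal force acts outward with Coriolis, so pressure-gradient force balances both:
(1/ρ)|∂P/∂n| = fV + V²/R  →  V² + fR·V − fR·V_g = 0
With fR = 8.57×10⁻⁵ × 565×10³ m = 48.4 m/s:
V = [−fR + √((fR)² + 4 fR V_g)]/2 = [−48.4 + √(48.4² + 4×48.4×30)]/2 = 20.9 m/s
Subgeostrophic (V < V_g = 30 m/s), as expected around a low.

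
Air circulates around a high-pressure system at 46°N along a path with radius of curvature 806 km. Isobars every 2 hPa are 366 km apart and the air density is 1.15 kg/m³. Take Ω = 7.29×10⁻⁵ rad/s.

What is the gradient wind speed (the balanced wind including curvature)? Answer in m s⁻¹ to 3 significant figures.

4.80 m s⁻¹

Coriolis parameter at 46°N:
f = 2Ω sin φ = 2 × 7.29×10⁻⁵ × sin 46° = 1.05×10⁻⁴ s⁻¹
Pressure gradient: |∂P/∂n| = 200 Pa / 366000 m = 5.46×10⁻⁴ Pa/m
Geostrophic speed: V_g = |∂P/∂n|/(fρ) = 5.46×10⁻⁴/(1.05×10⁻⁴ × 1.15) = 4.53 m/s
Around a high, pressure-gradient force acts outward with centrifugal, so Coriolis balances both:
fV = (1/ρ)|∂P/∂n| + V²/R  →  V² − fR·V + fR·V_g = 0
With fR = 1.05×10⁻⁴ × 806×10³ m = 84.5 m/s:
V = [fR − √((fR)² − 4 fR V_g)]/2 = [84.5 − √(84.5² − 4×84.5×4.53)]/2 = 4.8 m/s
Supergeostrophic (V > V_g = 4.53 m/s), as expected around a high.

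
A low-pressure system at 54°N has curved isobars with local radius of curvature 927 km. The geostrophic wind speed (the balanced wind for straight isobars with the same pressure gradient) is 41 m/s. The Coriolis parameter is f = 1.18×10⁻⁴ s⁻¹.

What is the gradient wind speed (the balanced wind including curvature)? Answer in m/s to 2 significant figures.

Around a low, centrifugal force acts outward with Coriolis, so pressure-gradient force balances both:
(1/ρ)|∂P/∂n| = fV + V²/R  →  V² + fR·V − fR·V_g = 0
With fR = 1.18×10⁻⁴ × 927×10³ m = 109 m/s:
V = [−fR + √((fR)² + 4 fR V_g)]/2 = [−109 + √(109² + 4×109×41)]/2 = 31.8 m/s
Subgeostrophic (V < V_g = 41 m/s), as expected around a low.

32 m/s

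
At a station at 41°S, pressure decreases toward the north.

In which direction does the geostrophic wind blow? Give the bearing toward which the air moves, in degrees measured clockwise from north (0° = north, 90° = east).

270°

The pressure-gradient force points toward the north (bearing 000°).
Geostrophic balance: in the Southern Hemisphere the Coriolis force deflects motion to the left, so the geostrophic wind blows 90° to the left of the pressure-gradient force (low pressure on the right).
Rotating 000° by 90° counterclockwise gives 270° — the wind blows toward the west.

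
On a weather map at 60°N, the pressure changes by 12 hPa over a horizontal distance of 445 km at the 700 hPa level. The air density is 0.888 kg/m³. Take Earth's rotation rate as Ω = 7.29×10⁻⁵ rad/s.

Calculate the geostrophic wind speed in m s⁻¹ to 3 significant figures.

24.1 m s⁻¹

Coriolis parameter at 60°N:
f = 2Ω sin φ = 2 × 7.29×10⁻⁵ × sin 60° = 1.26×10⁻⁴ s⁻¹
Pressure gradient: |∂P/∂n| = 1200 Pa / 445000 m = 2.70×10⁻³ Pa/m
Geostrophic balance (pressure-gradient force = Coriolis force):
V_g = (1/(fρ)) |∂P/∂n| = 2.70×10⁻³ / (1.26×10⁻⁴ × 0.888) = 24.1 m/s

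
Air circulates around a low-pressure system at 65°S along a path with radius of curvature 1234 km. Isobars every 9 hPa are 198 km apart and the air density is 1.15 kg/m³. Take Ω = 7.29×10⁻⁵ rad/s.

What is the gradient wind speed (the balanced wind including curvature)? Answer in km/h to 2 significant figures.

93 km/h

Coriolis parameter at 65°S:
f = 2Ω sin φ = 2 × 7.29×10⁻⁵ × sin 65° = 1.32×10⁻⁴ s⁻¹
Pressure gradient: |∂P/∂n| = 900 Pa / 198000 m = 4.55×10⁻³ Pa/m
Geostrophic speed: V_g = |∂P/∂n|/(fρ) = 4.55×10⁻³/(1.32×10⁻⁴ × 1.15) = 29.9 m/s
Around a low, centrifugal force acts outward with Coriolis, so pressure-gradient force balances both:
(1/ρ)|∂P/∂n| = fV + V²/R  →  V² + fR·V − fR·V_g = 0
With fR = 1.32×10⁻⁴ × 1234×10³ m = 163 m/s:
V = [−fR + √((fR)² + 4 fR V_g)]/2 = [−163 + √(163² + 4×163×29.9)]/2 = 25.8 m/s
Subgeostrophic (V < V_g = 29.9 m/s), as expected around a low.
Converting: 25.8 m/s × 3.6 = 93 km/h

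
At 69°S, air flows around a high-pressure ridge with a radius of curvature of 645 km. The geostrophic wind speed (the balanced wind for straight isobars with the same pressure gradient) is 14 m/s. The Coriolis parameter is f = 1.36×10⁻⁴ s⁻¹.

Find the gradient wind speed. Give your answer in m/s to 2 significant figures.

Around a high, pressure-gradient force acts outward with centrifugal, so Coriolis balances both:
fV = (1/ρ)|∂P/∂n| + V²/R  →  V² − fR·V + fR·V_g = 0
With fR = 1.36×10⁻⁴ × 645×10³ m = 87.7 m/s:
V = [fR − √((fR)² − 4 fR V_g)]/2 = [87.7 − √(87.7² − 4×87.7×14)]/2 = 17.5 m/s
Supergeostrophic (V > V_g = 14 m/s), as expected around a high.

17 m/s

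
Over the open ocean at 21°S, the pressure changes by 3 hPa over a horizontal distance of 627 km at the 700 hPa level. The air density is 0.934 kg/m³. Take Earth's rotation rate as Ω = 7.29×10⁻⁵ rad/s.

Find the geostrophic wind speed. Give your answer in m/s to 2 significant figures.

9.8 m/s

Coriolis parameter at 21°S:
f = 2Ω sin φ = 2 × 7.29×10⁻⁵ × sin 21° = 5.23×10⁻⁵ s⁻¹
Pressure gradient: |∂P/∂n| = 300 Pa / 627000 m = 4.78×10⁻⁴ Pa/m
Geostrophic balance (pressure-gradient force = Coriolis force):
V_g = (1/(fρ)) |∂P/∂n| = 4.78×10⁻⁴ / (5.23×10⁻⁵ × 0.934) = 9.80 m/s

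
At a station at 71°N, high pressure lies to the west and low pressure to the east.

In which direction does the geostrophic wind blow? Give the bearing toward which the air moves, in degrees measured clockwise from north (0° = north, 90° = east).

The pressure-gradient force points toward the east (bearing 090°).
Geostrophic balance: in the Northern Hemisphere the Coriolis force deflects motion to the right, so the geostrophic wind blows 90° to the right of the pressure-gradient force (low pressure on the left).
Rotating 090° by 90° clockwise gives 180° — the wind blows toward the south.

180°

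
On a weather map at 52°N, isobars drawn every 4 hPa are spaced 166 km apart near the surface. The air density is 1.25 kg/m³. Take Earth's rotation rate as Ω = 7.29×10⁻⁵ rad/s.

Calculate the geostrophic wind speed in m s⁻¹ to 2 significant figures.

17 m s⁻¹

Coriolis parameter at 52°N:
f = 2Ω sin φ = 2 × 7.29×10⁻⁵ × sin 52° = 1.15×10⁻⁴ s⁻¹
Pressure gradient: |∂P/∂n| = 400 Pa / 166000 m = 2.41×10⁻³ Pa/m
Geostrophic balance (pressure-gradient force = Coriolis force):
V_g = (1/(fρ)) |∂P/∂n| = 2.41×10⁻³ / (1.15×10⁻⁴ × 1.25) = 16.8 m/s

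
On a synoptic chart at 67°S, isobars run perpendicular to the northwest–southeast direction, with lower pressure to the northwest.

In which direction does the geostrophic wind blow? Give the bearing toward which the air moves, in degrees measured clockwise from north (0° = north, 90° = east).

225°

The pressure-gradient force points toward the northwest (bearing 315°).
Geostrophic balance: in the Southern Hemisphere the Coriolis force deflects motion to the left, so the geostrophic wind blows 90° to the left of the pressure-gradient force (low pressure on the right).
Rotating 315° by 90° counterclockwise gives 225° — the wind blows toward the southwest.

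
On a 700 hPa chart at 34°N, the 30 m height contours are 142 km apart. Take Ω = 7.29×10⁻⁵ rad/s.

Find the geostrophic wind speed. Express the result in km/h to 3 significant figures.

Coriolis parameter at 34°N:
f = 2Ω sin φ = 2 × 7.29×10⁻⁵ × sin 34° = 8.15×10⁻⁵ s⁻¹
Height gradient: |∂Z/∂n| = 30 m / 142000 m = 2.11×10⁻⁴
On a pressure surface, geostrophic balance gives V_g = (g/f)|∂Z/∂n|:
V_g = 9.81 × 2.11×10⁻⁴ / 8.15×10⁻⁵ = 25.4 m/s
Converting: 25.4 m/s × 3.6 = 91.5 km/h

91.5 km/h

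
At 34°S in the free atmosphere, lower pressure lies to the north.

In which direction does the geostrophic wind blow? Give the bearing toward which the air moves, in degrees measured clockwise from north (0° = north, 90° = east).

The pressure-gradient force points toward the north (bearing 000°).
Geostrophic balance: in the Southern Hemisphere the Coriolis force deflects motion to the left, so the geostrophic wind blows 90° to the left of the pressure-gradient force (low pressure on the right).
Rotating 000° by 90° counterclockwise gives 270° — the wind blows toward the west.

270°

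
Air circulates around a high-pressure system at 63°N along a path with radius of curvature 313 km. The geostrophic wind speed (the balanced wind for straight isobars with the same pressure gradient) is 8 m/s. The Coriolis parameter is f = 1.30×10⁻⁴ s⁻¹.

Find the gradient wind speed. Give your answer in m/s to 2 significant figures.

11 m/s

Around a high, pressure-gradient force acts outward with centrifugal, so Coriolis balances both:
fV = (1/ρ)|∂P/∂n| + V²/R  →  V² − fR·V + fR·V_g = 0
With fR = 1.30×10⁻⁴ × 313×10³ m = 40.7 m/s:
V = [fR − √((fR)² − 4 fR V_g)]/2 = [40.7 − √(40.7² − 4×40.7×8)]/2 = 10.9 m/s
Supergeostrophic (V > V_g = 8 m/s), as expected around a high.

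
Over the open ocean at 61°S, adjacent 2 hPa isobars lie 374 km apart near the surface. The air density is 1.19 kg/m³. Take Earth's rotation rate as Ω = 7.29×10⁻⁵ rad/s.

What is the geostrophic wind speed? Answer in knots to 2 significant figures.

Coriolis parameter at 61°S:
f = 2Ω sin φ = 2 × 7.29×10⁻⁵ × sin 61° = 1.28×10⁻⁴ s⁻¹
Pressure gradient: |∂P/∂n| = 200 Pa / 374000 m = 5.35×10⁻⁴ Pa/m
Geostrophic balance (pressure-gradient force = Coriolis force):
V_g = (1/(fρ)) |∂P/∂n| = 5.35×10⁻⁴ / (1.28×10⁻⁴ × 1.19) = 3.52 m/s
Converting: 3.52 m/s × 1.944 = 6.9 knots

6.9 knots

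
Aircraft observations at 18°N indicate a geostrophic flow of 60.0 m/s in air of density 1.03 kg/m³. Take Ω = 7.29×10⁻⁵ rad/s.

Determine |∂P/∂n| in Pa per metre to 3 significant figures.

2.78×10⁻³ Pa/m

Coriolis parameter at 18°N:
f = 2Ω sin φ = 2 × 7.29×10⁻⁵ × sin 18° = 4.51×10⁻⁵ s⁻¹
Geostrophic balance rearranged: |∂P/∂n| = f ρ V_g
|∂P/∂n| = 4.51×10⁻⁵ × 1.03 × 60.0 = 2.78×10⁻³ Pa/m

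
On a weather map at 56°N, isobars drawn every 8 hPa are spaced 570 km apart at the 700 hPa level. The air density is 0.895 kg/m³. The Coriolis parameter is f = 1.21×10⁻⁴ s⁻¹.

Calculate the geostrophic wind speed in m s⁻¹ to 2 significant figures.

13 m s⁻¹

Pressure gradient: |∂P/∂n| = 800 Pa / 570000 m = 1.40×10⁻³ Pa/m
Geostrophic balance (pressure-gradient force = Coriolis force):
V_g = (1/(fρ)) |∂P/∂n| = 1.40×10⁻³ / (1.21×10⁻⁴ × 0.895) = 13.0 m/s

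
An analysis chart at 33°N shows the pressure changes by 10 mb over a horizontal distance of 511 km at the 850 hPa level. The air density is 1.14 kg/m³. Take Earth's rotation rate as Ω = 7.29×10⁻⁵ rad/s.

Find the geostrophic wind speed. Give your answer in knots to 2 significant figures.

Coriolis parameter at 33°N:
f = 2Ω sin φ = 2 × 7.29×10⁻⁵ × sin 33° = 7.94×10⁻⁵ s⁻¹
Pressure gradient: |∂P/∂n| = 1000 Pa / 511000 m = 1.96×10⁻³ Pa/m
Geostrophic balance (pressure-gradient force = Coriolis force):
V_g = (1/(fρ)) |∂P/∂n| = 1.96×10⁻³ / (7.94×10⁻⁵ × 1.14) = 21.6 m/s
Converting: 21.6 m/s × 1.944 = 42 knots

42 knots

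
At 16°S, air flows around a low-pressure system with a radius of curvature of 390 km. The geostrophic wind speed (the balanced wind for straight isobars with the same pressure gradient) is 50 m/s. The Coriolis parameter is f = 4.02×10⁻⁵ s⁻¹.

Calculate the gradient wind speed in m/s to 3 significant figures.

21.2 m/s

Around a low, centrifugal force acts outward with Coriolis, so pressure-gradient force balances both:
(1/ρ)|∂P/∂n| = fV + V²/R  →  V² + fR·V − fR·V_g = 0
With fR = 4.02×10⁻⁵ × 390×10³ m = 15.7 m/s:
V = [−fR + √((fR)² + 4 fR V_g)]/2 = [−15.7 + √(15.7² + 4×15.7×50)]/2 = 21.2 m/s
Subgeostrophic (V < V_g = 50 m/s), as expected around a low.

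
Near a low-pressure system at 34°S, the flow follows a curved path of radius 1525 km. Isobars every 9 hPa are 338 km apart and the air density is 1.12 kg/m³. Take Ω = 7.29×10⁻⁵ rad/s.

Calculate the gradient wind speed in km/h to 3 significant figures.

87.8 km/h

Coriolis parameter at 34°S:
f = 2Ω sin φ = 2 × 7.29×10⁻⁵ × sin 34° = 8.15×10⁻⁵ s⁻¹
Pressure gradient: |∂P/∂n| = 900 Pa / 338000 m = 2.66×10⁻³ Pa/m
Geostrophic speed: V_g = |∂P/∂n|/(fρ) = 2.66×10⁻³/(8.15×10⁻⁵ × 1.12) = 29.2 m/s
Around a low, centrifugal force acts outward with Coriolis, so pressure-gradient force balances both:
(1/ρ)|∂P/∂n| = fV + V²/R  →  V² + fR·V − fR·V_g = 0
With fR = 8.15×10⁻⁵ × 1525×10³ m = 124 m/s:
V = [−fR + √((fR)² + 4 fR V_g)]/2 = [−124 + √(124² + 4×124×29.2)]/2 = 24.4 m/s
Subgeostrophic (V < V_g = 29.2 m/s), as expected around a low.
Converting: 24.4 m/s × 3.6 = 87.8 km/h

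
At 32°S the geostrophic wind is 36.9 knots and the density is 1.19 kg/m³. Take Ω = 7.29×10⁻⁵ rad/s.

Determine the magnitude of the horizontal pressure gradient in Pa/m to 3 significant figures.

1.75×10⁻³ Pa/m

Coriolis parameter at 32°S:
f = 2Ω sin φ = 2 × 7.29×10⁻⁵ × sin 32° = 7.73×10⁻⁵ s⁻¹
Wind speed in SI: 36.9 knots = 19.0 m/s
Geostrophic balance rearranged: |∂P/∂n| = f ρ V_g
|∂P/∂n| = 7.73×10⁻⁵ × 1.19 × 19.0 = 1.75×10⁻³ Pa/m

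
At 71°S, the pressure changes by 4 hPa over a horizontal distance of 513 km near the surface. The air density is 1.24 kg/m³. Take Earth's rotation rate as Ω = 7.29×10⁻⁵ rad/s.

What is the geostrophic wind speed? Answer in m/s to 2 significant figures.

4.6 m/s

Coriolis parameter at 71°S:
f = 2Ω sin φ = 2 × 7.29×10⁻⁵ × sin 71° = 1.38×10⁻⁴ s⁻¹
Pressure gradient: |∂P/∂n| = 400 Pa / 513000 m = 7.80×10⁻⁴ Pa/m
Geostrophic balance (pressure-gradient force = Coriolis force):
V_g = (1/(fρ)) |∂P/∂n| = 7.80×10⁻⁴ / (1.38×10⁻⁴ × 1.24) = 4.56 m/s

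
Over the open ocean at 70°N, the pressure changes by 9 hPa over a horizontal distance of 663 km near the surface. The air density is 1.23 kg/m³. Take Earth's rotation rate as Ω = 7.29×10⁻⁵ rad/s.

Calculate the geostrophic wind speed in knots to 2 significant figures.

16 knots

Coriolis parameter at 70°N:
f = 2Ω sin φ = 2 × 7.29×10⁻⁵ × sin 70° = 1.37×10⁻⁴ s⁻¹
Pressure gradient: |∂P/∂n| = 900 Pa / 663000 m = 1.36×10⁻³ Pa/m
Geostrophic balance (pressure-gradient force = Coriolis force):
V_g = (1/(fρ)) |∂P/∂n| = 1.36×10⁻³ / (1.37×10⁻⁴ × 1.23) = 8.06 m/s
Converting: 8.06 m/s × 1.944 = 16 knots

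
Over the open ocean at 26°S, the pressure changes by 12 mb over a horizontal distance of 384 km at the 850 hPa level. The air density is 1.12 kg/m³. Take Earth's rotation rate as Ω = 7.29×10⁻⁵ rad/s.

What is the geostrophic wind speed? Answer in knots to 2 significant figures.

85 knots

Coriolis parameter at 26°S:
f = 2Ω sin φ = 2 × 7.29×10⁻⁵ × sin 26° = 6.39×10⁻⁵ s⁻¹
Pressure gradient: |∂P/∂n| = 1200 Pa / 384000 m = 3.12×10⁻³ Pa/m
Geostrophic balance (pressure-gradient force = Coriolis force):
V_g = (1/(fρ)) |∂P/∂n| = 3.12×10⁻³ / (6.39×10⁻⁵ × 1.12) = 43.7 m/s
Converting: 43.7 m/s × 1.944 = 85 knots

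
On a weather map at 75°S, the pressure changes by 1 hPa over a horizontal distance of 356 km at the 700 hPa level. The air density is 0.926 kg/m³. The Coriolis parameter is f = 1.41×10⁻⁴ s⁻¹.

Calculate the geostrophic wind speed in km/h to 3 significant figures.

7.75 km/h

Pressure gradient: |∂P/∂n| = 100 Pa / 356000 m = 2.81×10⁻⁴ Pa/m
Geostrophic balance (pressure-gradient force = Coriolis force):
V_g = (1/(fρ)) |∂P/∂n| = 2.81×10⁻⁴ / (1.41×10⁻⁴ × 0.926) = 2.15 m/s
Converting: 2.15 m/s × 3.6 = 7.75 km/h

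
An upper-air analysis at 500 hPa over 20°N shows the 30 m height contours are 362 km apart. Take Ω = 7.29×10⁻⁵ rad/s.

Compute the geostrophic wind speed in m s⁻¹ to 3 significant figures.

16.3 m s⁻¹

Coriolis parameter at 20°N:
f = 2Ω sin φ = 2 × 7.29×10⁻⁵ × sin 20° = 4.99×10⁻⁵ s⁻¹
Height gradient: |∂Z/∂n| = 30 m / 362000 m = 8.29×10⁻⁵
On a pressure surface, geostrophic balance gives V_g = (g/f)|∂Z/∂n|:
V_g = 9.81 × 8.29×10⁻⁵ / 4.99×10⁻⁵ = 16.3 m/s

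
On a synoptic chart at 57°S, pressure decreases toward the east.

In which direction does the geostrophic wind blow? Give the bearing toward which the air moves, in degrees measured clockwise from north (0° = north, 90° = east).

000°

The pressure-gradient force points toward the east (bearing 090°).
Geostrophic balance: in the Southern Hemisphere the Coriolis force deflects motion to the left, so the geostrophic wind blows 90° to the left of the pressure-gradient force (low pressure on the right).
Rotating 090° by 90° counterclockwise gives 000° — the wind blows toward the north.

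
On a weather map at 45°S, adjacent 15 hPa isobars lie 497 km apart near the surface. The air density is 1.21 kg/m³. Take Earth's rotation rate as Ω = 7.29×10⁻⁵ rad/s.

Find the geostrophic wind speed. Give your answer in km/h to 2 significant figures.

87 km/h

Coriolis parameter at 45°S:
f = 2Ω sin φ = 2 × 7.29×10⁻⁵ × sin 45° = 1.03×10⁻⁴ s⁻¹
Pressure gradient: |∂P/∂n| = 1500 Pa / 497000 m = 3.02×10⁻³ Pa/m
Geostrophic balance (pressure-gradient force = Coriolis force):
V_g = (1/(fρ)) |∂P/∂n| = 3.02×10⁻³ / (1.03×10⁻⁴ × 1.21) = 24.2 m/s
Converting: 24.2 m/s × 3.6 = 87 km/h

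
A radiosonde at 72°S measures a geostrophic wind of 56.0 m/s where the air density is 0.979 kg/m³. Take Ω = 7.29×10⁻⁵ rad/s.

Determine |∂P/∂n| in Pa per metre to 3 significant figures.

Coriolis parameter at 72°S:
f = 2Ω sin φ = 2 × 7.29×10⁻⁵ × sin 72° = 1.39×10⁻⁴ s⁻¹
Geostrophic balance rearranged: |∂P/∂n| = f ρ V_g
|∂P/∂n| = 1.39×10⁻⁴ × 0.979 × 56.0 = 7.60×10⁻³ Pa/m

7.60×10⁻³ Pa/m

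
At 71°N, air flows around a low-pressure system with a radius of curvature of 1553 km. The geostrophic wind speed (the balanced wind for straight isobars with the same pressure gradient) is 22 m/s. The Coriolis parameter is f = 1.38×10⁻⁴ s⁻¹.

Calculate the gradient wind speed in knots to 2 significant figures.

Around a low, centrifugal force acts outward with Coriolis, so pressure-gradient force balances both:
(1/ρ)|∂P/∂n| = fV + V²/R  →  V² + fR·V − fR·V_g = 0
With fR = 1.38×10⁻⁴ × 1553×10³ m = 214 m/s:
V = [−fR + √((fR)² + 4 fR V_g)]/2 = [−214 + √(214² + 4×214×22)]/2 = 20.1 m/s
Subgeostrophic (V < V_g = 22 m/s), as expected around a low.
Converting: 20.1 m/s × 1.944 = 39 knots

39 knots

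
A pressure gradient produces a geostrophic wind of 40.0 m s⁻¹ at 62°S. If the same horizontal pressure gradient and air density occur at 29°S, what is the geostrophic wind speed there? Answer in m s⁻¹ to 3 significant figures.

With the same pressure gradient and density, V_g ∝ 1/f ∝ 1/sin φ.
V₂ = V₁ · sin φ₁ / sin φ₂ = 40.0 × sin 62° / sin 29°
V₂ = 40.0 × 0.8829/0.4848 = 72.8 m s⁻¹

72.8 m s⁻¹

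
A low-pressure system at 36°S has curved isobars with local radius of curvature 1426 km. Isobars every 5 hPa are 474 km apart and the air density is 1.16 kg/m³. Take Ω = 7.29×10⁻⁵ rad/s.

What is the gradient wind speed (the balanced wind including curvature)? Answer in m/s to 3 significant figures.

Coriolis parameter at 36°S:
f = 2Ω sin φ = 2 × 7.29×10⁻⁵ × sin 36° = 8.57×10⁻⁵ s⁻¹
Pressure gradient: |∂P/∂n| = 500 Pa / 474000 m = 1.05×10⁻³ Pa/m
Geostrophic speed: V_g = |∂P/∂n|/(fρ) = 1.05×10⁻³/(8.57×10⁻⁵ × 1.16) = 10.6 m/s
Around a low, centrifugal force acts outward with Coriolis, so pressure-gradient force balances both:
(1/ρ)|∂P/∂n| = fV + V²/R  →  V² + fR·V − fR·V_g = 0
With fR = 8.57×10⁻⁵ × 1426×10³ m = 122 m/s:
V = [−fR + √((fR)² + 4 fR V_g)]/2 = [−122 + √(122² + 4×122×10.6)]/2 = 9.82 m/s
Subgeostrophic (V < V_g = 10.6 m/s), as expected around a low.

9.82 m/s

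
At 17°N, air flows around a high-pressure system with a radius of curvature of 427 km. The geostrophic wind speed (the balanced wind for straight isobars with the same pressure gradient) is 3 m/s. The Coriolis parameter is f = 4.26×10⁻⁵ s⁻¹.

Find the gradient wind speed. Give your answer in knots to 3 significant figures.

Around a high, pressure-gradient force acts outward with centrifugal, so Coriolis balances both:
fV = (1/ρ)|∂P/∂n| + V²/R  →  V² − fR·V + fR·V_g = 0
With fR = 4.26×10⁻⁵ × 427×10³ m = 18.2 m/s:
V = [fR − √((fR)² − 4 fR V_g)]/2 = [18.2 − √(18.2² − 4×18.2×3)]/2 = 3.79 m/s
Supergeostrophic (V > V_g = 3 m/s), as expected around a high.
Converting: 3.79 m/s × 1.944 = 7.37 knots

7.37 knots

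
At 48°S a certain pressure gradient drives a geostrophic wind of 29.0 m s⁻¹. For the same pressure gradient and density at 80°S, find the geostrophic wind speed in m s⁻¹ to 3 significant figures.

21.9 m s⁻¹

With the same pressure gradient and density, V_g ∝ 1/f ∝ 1/sin φ.
V₂ = V₁ · sin φ₁ / sin φ₂ = 29.0 × sin 48° / sin 80°
V₂ = 29.0 × 0.7431/0.9848 = 21.9 m s⁻¹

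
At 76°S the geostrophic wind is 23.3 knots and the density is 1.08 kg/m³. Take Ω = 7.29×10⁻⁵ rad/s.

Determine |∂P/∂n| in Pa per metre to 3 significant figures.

Coriolis parameter at 76°S:
f = 2Ω sin φ = 2 × 7.29×10⁻⁵ × sin 76° = 1.41×10⁻⁴ s⁻¹
Wind speed in SI: 23.3 knots = 12.0 m/s
Geostrophic balance rearranged: |∂P/∂n| = f ρ V_g
|∂P/∂n| = 1.41×10⁻⁴ × 1.08 × 12.0 = 1.83×10⁻³ Pa/m

1.83×10⁻³ Pa/m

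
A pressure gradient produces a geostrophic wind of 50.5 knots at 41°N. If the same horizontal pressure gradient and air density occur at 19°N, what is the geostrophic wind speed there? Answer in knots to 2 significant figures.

With the same pressure gradient and density, V_g ∝ 1/f ∝ 1/sin φ.
V₂ = V₁ · sin φ₁ / sin φ₂ = 50.5 × sin 41° / sin 19°
V₂ = 50.5 × 0.6561/0.3256 = 100 knots

100 knots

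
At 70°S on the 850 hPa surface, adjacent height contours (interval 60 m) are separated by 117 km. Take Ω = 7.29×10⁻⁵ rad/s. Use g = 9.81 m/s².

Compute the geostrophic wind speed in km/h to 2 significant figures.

130 km/h

Coriolis parameter at 70°S:
f = 2Ω sin φ = 2 × 7.29×10⁻⁵ × sin 70° = 1.37×10⁻⁴ s⁻¹
Height gradient: |∂Z/∂n| = 60 m / 117000 m = 5.13×10⁻⁴
On a pressure surface, geostrophic balance gives V_g = (g/f)|∂Z/∂n|:
V_g = 9.81 × 5.13×10⁻⁴ / 1.37×10⁻⁴ = 36.7 m/s
Converting: 36.7 m/s × 3.6 = 130 km/h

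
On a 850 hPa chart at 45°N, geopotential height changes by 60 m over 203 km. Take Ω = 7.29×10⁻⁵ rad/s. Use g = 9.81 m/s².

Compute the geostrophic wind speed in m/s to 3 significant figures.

28.1 m/s

Coriolis parameter at 45°N:
f = 2Ω sin φ = 2 × 7.29×10⁻⁵ × sin 45° = 1.03×10⁻⁴ s⁻¹
Height gradient: |∂Z/∂n| = 60 m / 203000 m = 2.96×10⁻⁴
On a pressure surface, geostrophic balance gives V_g = (g/f)|∂Z/∂n|:
V_g = 9.81 × 2.96×10⁻⁴ / 1.03×10⁻⁴ = 28.1 m/s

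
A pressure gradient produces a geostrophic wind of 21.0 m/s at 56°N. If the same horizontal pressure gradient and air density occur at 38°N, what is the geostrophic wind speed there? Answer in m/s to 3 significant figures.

28.3 m/s

With the same pressure gradient and density, V_g ∝ 1/f ∝ 1/sin φ.
V₂ = V₁ · sin φ₁ / sin φ₂ = 21.0 × sin 56° / sin 38°
V₂ = 21.0 × 0.8290/0.6157 = 28.3 m/s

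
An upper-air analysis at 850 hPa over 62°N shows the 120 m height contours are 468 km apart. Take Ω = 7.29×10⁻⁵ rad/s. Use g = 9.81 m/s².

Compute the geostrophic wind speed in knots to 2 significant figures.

Coriolis parameter at 62°N:
f = 2Ω sin φ = 2 × 7.29×10⁻⁵ × sin 62° = 1.29×10⁻⁴ s⁻¹
Height gradient: |∂Z/∂n| = 120 m / 468000 m = 2.56×10⁻⁴
On a pressure surface, geostrophic balance gives V_g = (g/f)|∂Z/∂n|:
V_g = 9.81 × 2.56×10⁻⁴ / 1.29×10⁻⁴ = 19.5 m/s
Converting: 19.5 m/s × 1.944 = 38 knots

38 knots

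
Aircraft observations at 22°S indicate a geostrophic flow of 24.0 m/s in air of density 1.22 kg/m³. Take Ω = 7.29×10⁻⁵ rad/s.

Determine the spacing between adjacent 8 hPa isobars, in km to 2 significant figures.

500 km

Coriolis parameter at 22°S:
f = 2Ω sin φ = 2 × 7.29×10⁻⁵ × sin 22° = 5.46×10⁻⁵ s⁻¹
Geostrophic balance rearranged: |∂P/∂n| = f ρ V_g
|∂P/∂n| = 5.46×10⁻⁵ × 1.22 × 24.0 = 1.60×10⁻³ Pa/m
Isobar spacing: Δn = ΔP/|∂P/∂n| = 800 Pa / 1.60×10⁻³ Pa/m = 500249 m ≈ 500 km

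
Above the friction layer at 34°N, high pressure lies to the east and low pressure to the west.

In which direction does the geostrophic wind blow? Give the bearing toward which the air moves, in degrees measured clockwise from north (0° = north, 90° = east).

000°

The pressure-gradient force points toward the west (bearing 270°).
Geostrophic balance: in the Northern Hemisphere the Coriolis force deflects motion to the right, so the geostrophic wind blows 90° to the right of the pressure-gradient force (low pressure on the left).
Rotating 270° by 90° clockwise gives 000° — the wind blows toward the north.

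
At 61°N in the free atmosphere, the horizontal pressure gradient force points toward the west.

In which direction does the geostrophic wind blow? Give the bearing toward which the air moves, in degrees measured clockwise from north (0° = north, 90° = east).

000°

The pressure-gradient force points toward the west (bearing 270°).
Geostrophic balance: in the Northern Hemisphere the Coriolis force deflects motion to the right, so the geostrophic wind blows 90° to the right of the pressure-gradient force (low pressure on the left).
Rotating 270° by 90° clockwise gives 000° — the wind blows toward the north.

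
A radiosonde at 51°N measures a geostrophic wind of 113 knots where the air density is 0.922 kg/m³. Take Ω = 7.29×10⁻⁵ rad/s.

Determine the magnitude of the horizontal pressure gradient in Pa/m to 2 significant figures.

Coriolis parameter at 51°N:
f = 2Ω sin φ = 2 × 7.29×10⁻⁵ × sin 51° = 1.13×10⁻⁴ s⁻¹
Wind speed in SI: 113 knots = 58.1 m/s
Geostrophic balance rearranged: |∂P/∂n| = f ρ V_g
|∂P/∂n| = 1.13×10⁻⁴ × 0.922 × 58.1 = 6.07×10⁻³ Pa/m

6.1×10⁻³ Pa/m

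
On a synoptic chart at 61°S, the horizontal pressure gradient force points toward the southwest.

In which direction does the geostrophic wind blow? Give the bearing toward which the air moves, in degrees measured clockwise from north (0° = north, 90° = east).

The pressure-gradient force points toward the southwest (bearing 225°).
Geostrophic balance: in the Southern Hemisphere the Coriolis force deflects motion to the left, so the geostrophic wind blows 90° to the left of the pressure-gradient force (low pressure on the right).
Rotating 225° by 90° counterclockwise gives 135° — the wind blows toward the southeast.

135°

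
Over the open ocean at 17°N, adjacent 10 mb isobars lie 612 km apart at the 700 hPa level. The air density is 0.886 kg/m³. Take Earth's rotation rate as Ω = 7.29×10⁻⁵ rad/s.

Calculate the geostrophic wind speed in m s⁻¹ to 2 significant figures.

Coriolis parameter at 17°N:
f = 2Ω sin φ = 2 × 7.29×10⁻⁵ × sin 17° = 4.26×10⁻⁵ s⁻¹
Pressure gradient: |∂P/∂n| = 1000 Pa / 612000 m = 1.63×10⁻³ Pa/m
Geostrophic balance (pressure-gradient force = Coriolis force):
V_g = (1/(fρ)) |∂P/∂n| = 1.63×10⁻³ / (4.26×10⁻⁵ × 0.886) = 43.3 m/s

43 m s⁻¹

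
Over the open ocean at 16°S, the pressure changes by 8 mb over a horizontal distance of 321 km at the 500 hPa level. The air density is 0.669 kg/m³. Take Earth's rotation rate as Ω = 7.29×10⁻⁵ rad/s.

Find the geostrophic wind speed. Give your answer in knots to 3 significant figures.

Coriolis parameter at 16°S:
f = 2Ω sin φ = 2 × 7.29×10⁻⁵ × sin 16° = 4.02×10⁻⁵ s⁻¹
Pressure gradient: |∂P/∂n| = 800 Pa / 321000 m = 2.49×10⁻³ Pa/m
Geostrophic balance (pressure-gradient force = Coriolis force):
V_g = (1/(fρ)) |∂P/∂n| = 2.49×10⁻³ / (4.02×10⁻⁵ × 0.669) = 92.7 m/s
Converting: 92.7 m/s × 1.944 = 180 knots

180 knots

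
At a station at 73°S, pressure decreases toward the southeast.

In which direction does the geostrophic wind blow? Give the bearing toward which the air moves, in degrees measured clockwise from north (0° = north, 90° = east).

045°

The pressure-gradient force points toward the southeast (bearing 135°).
Geostrophic balance: in the Southern Hemisphere the Coriolis force deflects motion to the left, so the geostrophic wind blows 90° to the left of the pressure-gradient force (low pressure on the right).
Rotating 135° by 90° counterclockwise gives 045° — the wind blows toward the northeast.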